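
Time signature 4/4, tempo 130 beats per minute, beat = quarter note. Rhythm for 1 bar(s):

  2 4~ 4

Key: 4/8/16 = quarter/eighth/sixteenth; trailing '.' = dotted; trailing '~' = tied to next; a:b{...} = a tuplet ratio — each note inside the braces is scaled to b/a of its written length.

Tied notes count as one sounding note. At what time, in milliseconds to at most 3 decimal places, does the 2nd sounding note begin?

1. 0.0ms @ 0 + 923.077ms (2)
2. 923.077ms @ 2 + 923.077ms (2)

note 2 onset = 2b = 923.077ms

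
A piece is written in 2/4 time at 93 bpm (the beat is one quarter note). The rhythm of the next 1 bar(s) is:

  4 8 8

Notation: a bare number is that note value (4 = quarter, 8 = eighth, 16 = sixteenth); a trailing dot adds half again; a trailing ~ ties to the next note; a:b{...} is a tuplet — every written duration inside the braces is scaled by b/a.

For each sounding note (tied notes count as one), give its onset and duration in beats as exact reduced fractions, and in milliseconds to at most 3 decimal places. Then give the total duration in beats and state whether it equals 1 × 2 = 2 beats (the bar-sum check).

1) 0.0ms=0b +645.161ms=1b
2) 645.161ms=1b +322.581ms=1/2b
3) 967.742ms=3/2b +322.581ms=1/2b
Σ=2b of 2 (93bpm 2/4) — PASS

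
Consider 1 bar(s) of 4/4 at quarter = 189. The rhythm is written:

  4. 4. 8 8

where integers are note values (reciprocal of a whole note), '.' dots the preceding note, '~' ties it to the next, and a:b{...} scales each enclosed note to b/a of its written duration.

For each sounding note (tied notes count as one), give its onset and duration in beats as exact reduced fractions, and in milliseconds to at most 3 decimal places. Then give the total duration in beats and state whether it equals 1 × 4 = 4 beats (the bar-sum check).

1) 0.0ms=0b +476.19ms=3/2b
2) 476.19ms=3/2b +476.19ms=3/2b
3) 952.381ms=3b +158.73ms=1/2b
4) 1111.111ms=7/2b +158.73ms=1/2b
Σ=4b of 4 (189bpm 4/4) — PASS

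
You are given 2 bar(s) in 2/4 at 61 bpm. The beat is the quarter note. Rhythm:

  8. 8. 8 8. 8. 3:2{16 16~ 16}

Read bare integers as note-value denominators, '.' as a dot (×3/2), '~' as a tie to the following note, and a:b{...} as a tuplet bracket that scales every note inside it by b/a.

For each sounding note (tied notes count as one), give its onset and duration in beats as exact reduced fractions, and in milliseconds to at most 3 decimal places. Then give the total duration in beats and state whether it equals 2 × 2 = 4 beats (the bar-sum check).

1) 0.0ms=0b +737.705ms=3/4b
2) 737.705ms=3/4b +737.705ms=3/4b
3) 1475.41ms=3/2b +491.803ms=1/2b
4) 1967.213ms=2b +737.705ms=3/4b
5) 2704.918ms=11/4b +737.705ms=3/4b
6) 3442.623ms=7/2b +163.934ms=1/6b
7) 3606.557ms=11/3b +327.869ms=1/3b
Σ=4b of 4 (61bpm 2/4) — PASS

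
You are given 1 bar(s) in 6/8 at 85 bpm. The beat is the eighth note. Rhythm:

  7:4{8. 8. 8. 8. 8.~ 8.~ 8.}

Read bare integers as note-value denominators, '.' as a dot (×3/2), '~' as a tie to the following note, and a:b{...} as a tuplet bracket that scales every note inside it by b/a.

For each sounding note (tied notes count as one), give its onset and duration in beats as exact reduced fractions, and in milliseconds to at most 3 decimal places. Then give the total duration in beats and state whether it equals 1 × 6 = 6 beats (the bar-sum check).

1) 0.0ms=0b +605.042ms=6/7b
2) 605.042ms=6/7b +605.042ms=6/7b
3) 1210.084ms=12/7b +605.042ms=6/7b
4) 1815.126ms=18/7b +605.042ms=6/7b
5) 2420.168ms=24/7b +1815.126ms=18/7b
Σ=6b of 6 (85bpm 6/8) — PASS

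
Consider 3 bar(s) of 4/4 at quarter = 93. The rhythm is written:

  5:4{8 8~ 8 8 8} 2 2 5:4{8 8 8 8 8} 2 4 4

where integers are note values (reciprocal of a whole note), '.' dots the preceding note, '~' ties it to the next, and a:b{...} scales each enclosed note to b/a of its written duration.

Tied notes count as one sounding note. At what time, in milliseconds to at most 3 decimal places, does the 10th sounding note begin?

note 10 onset = 36/5b = 4645.161ms

1. 0.0ms @ 0 + 258.065ms (2/5)
2. 258.065ms @ 2/5 + 516.129ms (4/5)
3. 774.194ms @ 6/5 + 258.065ms (2/5)
4. 1032.258ms @ 8/5 + 258.065ms (2/5)
5. 1290.323ms @ 2 + 1290.323ms (2)
6. 2580.645ms @ 4 + 1290.323ms (2)
7. 3870.968ms @ 6 + 258.065ms (2/5)
8. 4129.032ms @ 32/5 + 258.065ms (2/5)
9. 4387.097ms @ 34/5 + 258.065ms (2/5)
10. 4645.161ms @ 36/5 + 258.065ms (2/5)
11. 4903.226ms @ 38/5 + 258.065ms (2/5)
12. 5161.29ms @ 8 + 1290.323ms (2)
13. 6451.613ms @ 10 + 645.161ms (1)
14. 7096.774ms @ 11 + 645.161ms (1)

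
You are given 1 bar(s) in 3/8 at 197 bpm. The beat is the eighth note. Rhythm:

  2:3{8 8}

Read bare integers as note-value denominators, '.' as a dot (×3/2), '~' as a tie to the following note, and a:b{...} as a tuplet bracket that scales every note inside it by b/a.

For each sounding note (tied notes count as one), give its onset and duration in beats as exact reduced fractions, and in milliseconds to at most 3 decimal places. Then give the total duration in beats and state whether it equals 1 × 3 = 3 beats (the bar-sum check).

1) 0.0ms=0b +456.853ms=3/2b
2) 456.853ms=3/2b +456.853ms=3/2b
Σ=3b of 3 (197bpm 3/8) — PASS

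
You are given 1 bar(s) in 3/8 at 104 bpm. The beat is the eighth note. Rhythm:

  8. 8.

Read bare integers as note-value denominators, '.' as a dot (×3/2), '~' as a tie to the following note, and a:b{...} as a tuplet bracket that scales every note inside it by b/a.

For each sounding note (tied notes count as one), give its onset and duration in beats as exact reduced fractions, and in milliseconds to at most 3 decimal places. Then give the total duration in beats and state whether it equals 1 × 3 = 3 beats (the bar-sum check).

1) 0.0ms=0b +865.385ms=3/2b
2) 865.385ms=3/2b +865.385ms=3/2b
Σ=3b of 3 (104bpm 3/8) — PASS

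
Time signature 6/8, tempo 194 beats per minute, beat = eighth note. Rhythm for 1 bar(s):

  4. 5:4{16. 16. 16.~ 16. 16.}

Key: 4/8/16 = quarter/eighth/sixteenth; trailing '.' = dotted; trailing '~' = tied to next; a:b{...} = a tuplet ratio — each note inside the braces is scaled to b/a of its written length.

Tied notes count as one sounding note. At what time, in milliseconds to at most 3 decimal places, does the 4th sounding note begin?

note 4 onset = 21/5b = 1298.969ms

1. 0.0ms @ 0 + 927.835ms (3)
2. 927.835ms @ 3 + 185.567ms (3/5)
3. 1113.402ms @ 18/5 + 185.567ms (3/5)
4. 1298.969ms @ 21/5 + 371.134ms (6/5)
5. 1670.103ms @ 27/5 + 185.567ms (3/5)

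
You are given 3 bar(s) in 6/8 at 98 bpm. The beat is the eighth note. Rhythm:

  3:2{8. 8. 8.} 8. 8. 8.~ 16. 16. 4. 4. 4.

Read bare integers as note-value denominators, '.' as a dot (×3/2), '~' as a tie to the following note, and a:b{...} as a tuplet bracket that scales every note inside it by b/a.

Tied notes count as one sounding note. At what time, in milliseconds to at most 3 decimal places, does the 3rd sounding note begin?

note 3 onset = 2b = 1224.49ms

1. 0.0ms @ 0 + 612.245ms (1)
2. 612.245ms @ 1 + 612.245ms (1)
3. 1224.49ms @ 2 + 612.245ms (1)
4. 1836.735ms @ 3 + 918.367ms (3/2)
5. 2755.102ms @ 9/2 + 918.367ms (3/2)
6. 3673.469ms @ 6 + 1377.551ms (9/4)
7. 5051.02ms @ 33/4 + 459.184ms (3/4)
8. 5510.204ms @ 9 + 1836.735ms (3)
9. 7346.939ms @ 12 + 1836.735ms (3)
10. 9183.673ms @ 15 + 1836.735ms (3)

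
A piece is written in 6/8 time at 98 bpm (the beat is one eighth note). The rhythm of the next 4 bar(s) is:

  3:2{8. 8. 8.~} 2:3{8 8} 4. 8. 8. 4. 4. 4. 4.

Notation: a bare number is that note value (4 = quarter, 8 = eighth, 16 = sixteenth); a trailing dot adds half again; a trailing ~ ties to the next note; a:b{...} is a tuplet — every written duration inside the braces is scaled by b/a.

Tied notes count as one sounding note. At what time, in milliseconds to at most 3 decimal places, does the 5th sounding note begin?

1. 0.0ms @ 0 + 612.245ms (1)
2. 612.245ms @ 1 + 612.245ms (1)
3. 1224.49ms @ 2 + 1530.612ms (5/2)
4. 2755.102ms @ 9/2 + 918.367ms (3/2)
5. 3673.469ms @ 6 + 1836.735ms (3)
6. 5510.204ms @ 9 + 918.367ms (3/2)
7. 6428.571ms @ 21/2 + 918.367ms (3/2)
8. 7346.939ms @ 12 + 1836.735ms (3)
9. 9183.673ms @ 15 + 1836.735ms (3)
10. 11020.408ms @ 18 + 1836.735ms (3)
11. 12857.143ms @ 21 + 1836.735ms (3)

note 5 onset = 6b = 3673.469ms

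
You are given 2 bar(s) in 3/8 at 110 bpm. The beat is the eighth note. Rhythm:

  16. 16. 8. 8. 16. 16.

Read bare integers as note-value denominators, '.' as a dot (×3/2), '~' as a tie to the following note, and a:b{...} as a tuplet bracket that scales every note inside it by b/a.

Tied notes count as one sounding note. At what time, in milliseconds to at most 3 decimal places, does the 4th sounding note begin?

1. 0.0ms @ 0 + 409.091ms (3/4)
2. 409.091ms @ 3/4 + 409.091ms (3/4)
3. 818.182ms @ 3/2 + 818.182ms (3/2)
4. 1636.364ms @ 3 + 818.182ms (3/2)
5. 2454.545ms @ 9/2 + 409.091ms (3/4)
6. 2863.636ms @ 21/4 + 409.091ms (3/4)

note 4 onset = 3b = 1636.364ms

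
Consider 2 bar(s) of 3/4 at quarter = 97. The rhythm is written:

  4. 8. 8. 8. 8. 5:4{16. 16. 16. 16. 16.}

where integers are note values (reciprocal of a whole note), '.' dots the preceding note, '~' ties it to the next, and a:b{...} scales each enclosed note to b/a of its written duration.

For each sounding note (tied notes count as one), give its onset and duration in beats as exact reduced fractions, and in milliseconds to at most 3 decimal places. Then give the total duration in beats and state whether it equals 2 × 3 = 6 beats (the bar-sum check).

1) 0.0ms=0b +927.835ms=3/2b
2) 927.835ms=3/2b +463.918ms=3/4b
3) 1391.753ms=9/4b +463.918ms=3/4b
4) 1855.67ms=3b +463.918ms=3/4b
5) 2319.588ms=15/4b +463.918ms=3/4b
6) 2783.505ms=9/2b +185.567ms=3/10b
7) 2969.072ms=24/5b +185.567ms=3/10b
8) 3154.639ms=51/10b +185.567ms=3/10b
9) 3340.206ms=27/5b +185.567ms=3/10b
10) 3525.773ms=57/10b +185.567ms=3/10b
Σ=6b of 6 (97bpm 3/4) — PASS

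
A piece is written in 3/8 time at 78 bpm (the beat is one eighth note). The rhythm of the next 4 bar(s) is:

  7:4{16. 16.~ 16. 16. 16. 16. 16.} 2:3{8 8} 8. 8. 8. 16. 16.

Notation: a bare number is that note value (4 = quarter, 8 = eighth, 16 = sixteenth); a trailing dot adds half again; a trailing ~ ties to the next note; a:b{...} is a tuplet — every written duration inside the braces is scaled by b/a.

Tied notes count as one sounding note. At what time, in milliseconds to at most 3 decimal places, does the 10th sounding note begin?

note 10 onset = 15/2b = 5769.231ms

1. 0.0ms @ 0 + 329.67ms (3/7)
2. 329.67ms @ 3/7 + 659.341ms (6/7)
3. 989.011ms @ 9/7 + 329.67ms (3/7)
4. 1318.681ms @ 12/7 + 329.67ms (3/7)
5. 1648.352ms @ 15/7 + 329.67ms (3/7)
6. 1978.022ms @ 18/7 + 329.67ms (3/7)
7. 2307.692ms @ 3 + 1153.846ms (3/2)
8. 3461.538ms @ 9/2 + 1153.846ms (3/2)
9. 4615.385ms @ 6 + 1153.846ms (3/2)
10. 5769.231ms @ 15/2 + 1153.846ms (3/2)
11. 6923.077ms @ 9 + 1153.846ms (3/2)
12. 8076.923ms @ 21/2 + 576.923ms (3/4)
13. 8653.846ms @ 45/4 + 576.923ms (3/4)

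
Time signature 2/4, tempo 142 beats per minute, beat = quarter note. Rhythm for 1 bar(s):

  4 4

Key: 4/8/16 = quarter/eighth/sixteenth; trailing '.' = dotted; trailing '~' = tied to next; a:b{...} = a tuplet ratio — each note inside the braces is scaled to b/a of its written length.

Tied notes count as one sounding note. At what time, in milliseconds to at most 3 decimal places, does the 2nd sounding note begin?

1. 0.0ms @ 0 + 422.535ms (1)
2. 422.535ms @ 1 + 422.535ms (1)

note 2 onset = 1b = 422.535ms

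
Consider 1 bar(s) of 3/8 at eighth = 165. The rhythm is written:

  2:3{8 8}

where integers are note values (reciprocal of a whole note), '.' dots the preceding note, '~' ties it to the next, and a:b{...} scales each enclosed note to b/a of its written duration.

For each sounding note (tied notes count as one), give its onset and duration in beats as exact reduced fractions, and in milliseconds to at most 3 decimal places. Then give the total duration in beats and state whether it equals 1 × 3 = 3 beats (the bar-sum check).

1) 0.0ms=0b +545.455ms=3/2b
2) 545.455ms=3/2b +545.455ms=3/2b
Σ=3b of 3 (165bpm 3/8) — PASS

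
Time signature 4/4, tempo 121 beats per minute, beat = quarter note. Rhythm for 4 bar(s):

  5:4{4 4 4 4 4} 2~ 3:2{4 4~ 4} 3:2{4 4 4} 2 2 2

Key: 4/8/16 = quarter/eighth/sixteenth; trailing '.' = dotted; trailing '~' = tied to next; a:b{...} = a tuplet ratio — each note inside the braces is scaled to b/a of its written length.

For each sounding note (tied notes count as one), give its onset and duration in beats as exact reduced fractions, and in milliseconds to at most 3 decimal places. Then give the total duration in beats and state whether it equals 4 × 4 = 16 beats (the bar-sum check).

1) 0.0ms=0b +396.694ms=4/5b
2) 396.694ms=4/5b +396.694ms=4/5b
3) 793.388ms=8/5b +396.694ms=4/5b
4) 1190.083ms=12/5b +396.694ms=4/5b
5) 1586.777ms=16/5b +396.694ms=4/5b
6) 1983.471ms=4b +1322.314ms=8/3b
7) 3305.785ms=20/3b +661.157ms=4/3b
8) 3966.942ms=8b +330.579ms=2/3b
9) 4297.521ms=26/3b +330.579ms=2/3b
10) 4628.099ms=28/3b +330.579ms=2/3b
11) 4958.678ms=10b +991.736ms=2b
12) 5950.413ms=12b +991.736ms=2b
13) 6942.149ms=14b +991.736ms=2b
Σ=16b of 16 (121bpm 4/4) — PASS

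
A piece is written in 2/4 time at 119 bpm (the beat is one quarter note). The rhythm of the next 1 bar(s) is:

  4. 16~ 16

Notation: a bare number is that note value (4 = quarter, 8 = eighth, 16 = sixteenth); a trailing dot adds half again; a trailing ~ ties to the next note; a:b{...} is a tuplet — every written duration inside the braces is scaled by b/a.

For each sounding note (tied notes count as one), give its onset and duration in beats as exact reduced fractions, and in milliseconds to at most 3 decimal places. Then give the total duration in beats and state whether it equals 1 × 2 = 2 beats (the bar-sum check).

1) 0.0ms=0b +756.303ms=3/2b
2) 756.303ms=3/2b +252.101ms=1/2b
Σ=2b of 2 (119bpm 2/4) — PASS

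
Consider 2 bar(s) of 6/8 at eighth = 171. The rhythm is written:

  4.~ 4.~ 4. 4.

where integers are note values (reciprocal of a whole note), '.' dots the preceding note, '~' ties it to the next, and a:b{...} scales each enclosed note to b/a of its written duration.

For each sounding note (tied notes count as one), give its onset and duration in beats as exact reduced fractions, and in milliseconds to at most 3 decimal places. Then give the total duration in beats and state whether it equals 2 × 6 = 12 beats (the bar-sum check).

1) 0.0ms=0b +3157.895ms=9b
2) 3157.895ms=9b +1052.632ms=3b
Σ=12b of 12 (171bpm 6/8) — PASS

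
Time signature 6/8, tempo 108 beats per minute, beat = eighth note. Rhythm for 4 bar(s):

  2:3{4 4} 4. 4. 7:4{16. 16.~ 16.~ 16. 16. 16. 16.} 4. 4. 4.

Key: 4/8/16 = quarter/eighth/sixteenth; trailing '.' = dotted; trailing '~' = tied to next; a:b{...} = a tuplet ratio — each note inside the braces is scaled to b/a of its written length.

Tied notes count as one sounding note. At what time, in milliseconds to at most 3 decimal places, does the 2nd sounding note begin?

note 2 onset = 3b = 1666.667ms

1. 0.0ms @ 0 + 1666.667ms (3)
2. 1666.667ms @ 3 + 1666.667ms (3)
3. 3333.333ms @ 6 + 1666.667ms (3)
4. 5000.0ms @ 9 + 1666.667ms (3)
5. 6666.667ms @ 12 + 238.095ms (3/7)
6. 6904.762ms @ 87/7 + 714.286ms (9/7)
7. 7619.048ms @ 96/7 + 238.095ms (3/7)
8. 7857.143ms @ 99/7 + 238.095ms (3/7)
9. 8095.238ms @ 102/7 + 238.095ms (3/7)
10. 8333.333ms @ 15 + 1666.667ms (3)
11. 10000.0ms @ 18 + 1666.667ms (3)
12. 11666.667ms @ 21 + 1666.667ms (3)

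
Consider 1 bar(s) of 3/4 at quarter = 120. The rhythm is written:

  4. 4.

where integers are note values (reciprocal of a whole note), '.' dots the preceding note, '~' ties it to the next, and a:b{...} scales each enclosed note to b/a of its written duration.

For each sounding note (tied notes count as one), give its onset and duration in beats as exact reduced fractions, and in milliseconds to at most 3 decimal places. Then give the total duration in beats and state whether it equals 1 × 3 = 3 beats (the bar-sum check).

1) 0.0ms=0b +750.0ms=3/2b
2) 750.0ms=3/2b +750.0ms=3/2b
Σ=3b of 3 (120bpm 3/4) — PASS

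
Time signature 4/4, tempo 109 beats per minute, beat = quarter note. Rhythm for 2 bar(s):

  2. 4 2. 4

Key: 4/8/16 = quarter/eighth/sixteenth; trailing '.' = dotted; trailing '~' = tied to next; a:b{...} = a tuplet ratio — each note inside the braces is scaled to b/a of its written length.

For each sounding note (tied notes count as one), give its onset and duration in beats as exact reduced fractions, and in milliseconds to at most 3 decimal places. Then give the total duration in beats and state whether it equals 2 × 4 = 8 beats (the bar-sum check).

1) 0.0ms=0b +1651.376ms=3b
2) 1651.376ms=3b +550.459ms=1b
3) 2201.835ms=4b +1651.376ms=3b
4) 3853.211ms=7b +550.459ms=1b
Σ=8b of 8 (109bpm 4/4) — PASS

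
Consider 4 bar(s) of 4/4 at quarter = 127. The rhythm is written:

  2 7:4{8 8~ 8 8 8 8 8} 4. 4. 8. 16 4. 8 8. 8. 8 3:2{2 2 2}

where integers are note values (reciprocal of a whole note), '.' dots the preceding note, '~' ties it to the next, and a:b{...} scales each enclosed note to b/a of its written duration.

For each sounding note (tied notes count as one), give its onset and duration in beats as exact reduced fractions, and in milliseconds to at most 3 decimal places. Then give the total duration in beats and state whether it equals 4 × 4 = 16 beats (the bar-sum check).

1) 0.0ms=0b +944.882ms=2b
2) 944.882ms=2b +134.983ms=2/7b
3) 1079.865ms=16/7b +269.966ms=4/7b
4) 1349.831ms=20/7b +134.983ms=2/7b
5) 1484.814ms=22/7b +134.983ms=2/7b
6) 1619.798ms=24/7b +134.983ms=2/7b
7) 1754.781ms=26/7b +134.983ms=2/7b
8) 1889.764ms=4b +708.661ms=3/2b
9) 2598.425ms=11/2b +708.661ms=3/2b
10) 3307.087ms=7b +354.331ms=3/4b
11) 3661.417ms=31/4b +118.11ms=1/4b
12) 3779.528ms=8b +708.661ms=3/2b
13) 4488.189ms=19/2b +236.22ms=1/2b
14) 4724.409ms=10b +354.331ms=3/4b
15) 5078.74ms=43/4b +354.331ms=3/4b
16) 5433.071ms=23/2b +236.22ms=1/2b
17) 5669.291ms=12b +629.921ms=4/3b
18) 6299.213ms=40/3b +629.921ms=4/3b
19) 6929.134ms=44/3b +629.921ms=4/3b
Σ=16b of 16 (127bpm 4/4) — PASS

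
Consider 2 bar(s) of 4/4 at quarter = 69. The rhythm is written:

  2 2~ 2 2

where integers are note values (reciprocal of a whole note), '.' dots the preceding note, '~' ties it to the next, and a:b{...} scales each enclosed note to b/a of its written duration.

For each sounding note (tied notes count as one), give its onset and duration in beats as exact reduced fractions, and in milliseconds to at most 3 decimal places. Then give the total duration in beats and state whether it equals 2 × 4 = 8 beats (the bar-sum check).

1) 0.0ms=0b +1739.13ms=2b
2) 1739.13ms=2b +3478.261ms=4b
3) 5217.391ms=6b +1739.13ms=2b
Σ=8b of 8 (69bpm 4/4) — PASS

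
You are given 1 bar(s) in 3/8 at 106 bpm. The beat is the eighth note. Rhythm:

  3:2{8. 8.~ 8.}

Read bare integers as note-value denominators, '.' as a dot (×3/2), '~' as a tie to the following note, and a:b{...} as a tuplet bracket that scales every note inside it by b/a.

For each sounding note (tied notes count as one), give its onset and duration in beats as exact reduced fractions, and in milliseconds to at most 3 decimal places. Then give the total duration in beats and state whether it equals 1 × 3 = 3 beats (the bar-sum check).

1) 0.0ms=0b +566.038ms=1b
2) 566.038ms=1b +1132.075ms=2b
Σ=3b of 3 (106bpm 3/8) — PASS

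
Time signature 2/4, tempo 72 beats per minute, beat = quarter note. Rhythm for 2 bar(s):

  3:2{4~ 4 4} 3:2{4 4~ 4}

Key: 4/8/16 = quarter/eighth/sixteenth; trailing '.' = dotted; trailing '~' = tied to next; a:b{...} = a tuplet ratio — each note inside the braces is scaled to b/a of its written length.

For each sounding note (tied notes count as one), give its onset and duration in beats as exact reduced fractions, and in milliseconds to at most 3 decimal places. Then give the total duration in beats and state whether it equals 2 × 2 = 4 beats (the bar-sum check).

1) 0.0ms=0b +1111.111ms=4/3b
2) 1111.111ms=4/3b +555.556ms=2/3b
3) 1666.667ms=2b +555.556ms=2/3b
4) 2222.222ms=8/3b +1111.111ms=4/3b
Σ=4b of 4 (72bpm 2/4) — PASS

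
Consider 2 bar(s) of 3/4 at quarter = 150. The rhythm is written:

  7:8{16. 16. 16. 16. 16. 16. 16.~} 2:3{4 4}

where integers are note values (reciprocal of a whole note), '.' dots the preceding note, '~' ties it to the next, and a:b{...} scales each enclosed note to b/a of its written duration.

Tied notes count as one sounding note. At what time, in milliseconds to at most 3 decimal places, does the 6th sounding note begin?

note 6 onset = 15/7b = 857.143ms

1. 0.0ms @ 0 + 171.429ms (3/7)
2. 171.429ms @ 3/7 + 171.429ms (3/7)
3. 342.857ms @ 6/7 + 171.429ms (3/7)
4. 514.286ms @ 9/7 + 171.429ms (3/7)
5. 685.714ms @ 12/7 + 171.429ms (3/7)
6. 857.143ms @ 15/7 + 171.429ms (3/7)
7. 1028.571ms @ 18/7 + 771.429ms (27/14)
8. 1800.0ms @ 9/2 + 600.0ms (3/2)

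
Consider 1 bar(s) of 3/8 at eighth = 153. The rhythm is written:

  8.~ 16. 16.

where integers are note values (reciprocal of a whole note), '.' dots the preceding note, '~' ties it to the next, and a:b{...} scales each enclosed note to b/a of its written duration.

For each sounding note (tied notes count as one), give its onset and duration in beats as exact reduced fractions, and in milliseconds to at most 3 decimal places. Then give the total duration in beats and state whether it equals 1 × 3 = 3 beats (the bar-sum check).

1) 0.0ms=0b +882.353ms=9/4b
2) 882.353ms=9/4b +294.118ms=3/4b
Σ=3b of 3 (153bpm 3/8) — PASS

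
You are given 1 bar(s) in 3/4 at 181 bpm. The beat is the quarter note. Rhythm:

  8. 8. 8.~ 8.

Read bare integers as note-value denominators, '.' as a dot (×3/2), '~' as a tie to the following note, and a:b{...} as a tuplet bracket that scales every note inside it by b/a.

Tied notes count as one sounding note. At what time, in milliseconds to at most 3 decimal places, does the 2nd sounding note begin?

1. 0.0ms @ 0 + 248.619ms (3/4)
2. 248.619ms @ 3/4 + 248.619ms (3/4)
3. 497.238ms @ 3/2 + 497.238ms (3/2)

note 2 onset = 3/4b = 248.619ms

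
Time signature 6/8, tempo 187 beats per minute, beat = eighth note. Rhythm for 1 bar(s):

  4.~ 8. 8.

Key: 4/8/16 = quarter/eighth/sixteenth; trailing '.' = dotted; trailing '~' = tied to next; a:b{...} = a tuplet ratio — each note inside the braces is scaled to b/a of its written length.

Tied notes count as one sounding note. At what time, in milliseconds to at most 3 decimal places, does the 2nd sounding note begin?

note 2 onset = 9/2b = 1443.85ms

1. 0.0ms @ 0 + 1443.85ms (9/2)
2. 1443.85ms @ 9/2 + 481.283ms (3/2)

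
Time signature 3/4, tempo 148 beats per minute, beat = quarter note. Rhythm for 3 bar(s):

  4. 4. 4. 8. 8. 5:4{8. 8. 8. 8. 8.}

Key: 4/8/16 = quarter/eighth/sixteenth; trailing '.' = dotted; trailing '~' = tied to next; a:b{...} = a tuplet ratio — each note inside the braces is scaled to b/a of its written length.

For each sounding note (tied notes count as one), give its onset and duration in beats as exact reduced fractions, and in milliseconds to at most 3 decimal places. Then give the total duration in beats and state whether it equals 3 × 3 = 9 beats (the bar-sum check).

1) 0.0ms=0b +608.108ms=3/2b
2) 608.108ms=3/2b +608.108ms=3/2b
3) 1216.216ms=3b +608.108ms=3/2b
4) 1824.324ms=9/2b +304.054ms=3/4b
5) 2128.378ms=21/4b +304.054ms=3/4b
6) 2432.432ms=6b +243.243ms=3/5b
7) 2675.676ms=33/5b +243.243ms=3/5b
8) 2918.919ms=36/5b +243.243ms=3/5b
9) 3162.162ms=39/5b +243.243ms=3/5b
10) 3405.405ms=42/5b +243.243ms=3/5b
Σ=9b of 9 (148bpm 3/4) — PASS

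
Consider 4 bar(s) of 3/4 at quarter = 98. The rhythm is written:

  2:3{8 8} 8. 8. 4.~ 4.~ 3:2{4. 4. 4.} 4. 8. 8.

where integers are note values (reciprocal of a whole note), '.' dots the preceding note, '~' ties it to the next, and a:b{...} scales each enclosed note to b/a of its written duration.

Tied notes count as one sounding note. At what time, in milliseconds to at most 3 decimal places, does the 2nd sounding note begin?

1. 0.0ms @ 0 + 459.184ms (3/4)
2. 459.184ms @ 3/4 + 459.184ms (3/4)
3. 918.367ms @ 3/2 + 459.184ms (3/4)
4. 1377.551ms @ 9/4 + 459.184ms (3/4)
5. 1836.735ms @ 3 + 2448.98ms (4)
6. 4285.714ms @ 7 + 612.245ms (1)
7. 4897.959ms @ 8 + 612.245ms (1)
8. 5510.204ms @ 9 + 918.367ms (3/2)
9. 6428.571ms @ 21/2 + 459.184ms (3/4)
10. 6887.755ms @ 45/4 + 459.184ms (3/4)

note 2 onset = 3/4b = 459.184ms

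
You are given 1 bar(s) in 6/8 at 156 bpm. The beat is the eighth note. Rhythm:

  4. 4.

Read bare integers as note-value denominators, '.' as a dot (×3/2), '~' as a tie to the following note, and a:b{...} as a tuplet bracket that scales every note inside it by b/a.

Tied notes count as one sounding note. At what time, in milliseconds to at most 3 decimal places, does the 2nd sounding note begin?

note 2 onset = 3b = 1153.846ms

1. 0.0ms @ 0 + 1153.846ms (3)
2. 1153.846ms @ 3 + 1153.846ms (3)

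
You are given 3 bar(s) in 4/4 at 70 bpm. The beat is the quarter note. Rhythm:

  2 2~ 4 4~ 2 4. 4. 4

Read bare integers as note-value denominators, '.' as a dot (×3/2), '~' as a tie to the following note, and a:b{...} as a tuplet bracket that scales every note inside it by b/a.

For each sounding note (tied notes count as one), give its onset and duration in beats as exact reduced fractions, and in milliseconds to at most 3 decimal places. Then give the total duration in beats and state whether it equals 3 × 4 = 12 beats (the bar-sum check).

1) 0.0ms=0b +1714.286ms=2b
2) 1714.286ms=2b +2571.429ms=3b
3) 4285.714ms=5b +2571.429ms=3b
4) 6857.143ms=8b +1285.714ms=3/2b
5) 8142.857ms=19/2b +1285.714ms=3/2b
6) 9428.571ms=11b +857.143ms=1b
Σ=12b of 12 (70bpm 4/4) — PASS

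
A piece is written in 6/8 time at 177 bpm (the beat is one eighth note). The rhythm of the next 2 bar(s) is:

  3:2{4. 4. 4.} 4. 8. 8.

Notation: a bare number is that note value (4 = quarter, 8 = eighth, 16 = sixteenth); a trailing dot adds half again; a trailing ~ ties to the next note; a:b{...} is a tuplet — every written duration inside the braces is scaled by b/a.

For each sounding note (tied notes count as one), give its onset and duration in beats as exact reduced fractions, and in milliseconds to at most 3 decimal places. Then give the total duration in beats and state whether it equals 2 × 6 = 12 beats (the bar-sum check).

1) 0.0ms=0b +677.966ms=2b
2) 677.966ms=2b +677.966ms=2b
3) 1355.932ms=4b +677.966ms=2b
4) 2033.898ms=6b +1016.949ms=3b
5) 3050.847ms=9b +508.475ms=3/2b
6) 3559.322ms=21/2b +508.475ms=3/2b
Σ=12b of 12 (177bpm 6/8) — PASS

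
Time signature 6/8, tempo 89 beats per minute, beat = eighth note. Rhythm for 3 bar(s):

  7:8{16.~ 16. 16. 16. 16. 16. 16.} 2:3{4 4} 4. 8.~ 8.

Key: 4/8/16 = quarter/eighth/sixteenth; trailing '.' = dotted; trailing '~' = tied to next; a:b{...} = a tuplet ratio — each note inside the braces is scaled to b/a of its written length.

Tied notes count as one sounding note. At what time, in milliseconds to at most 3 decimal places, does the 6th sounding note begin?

note 6 onset = 36/7b = 3467.095ms

1. 0.0ms @ 0 + 1155.698ms (12/7)
2. 1155.698ms @ 12/7 + 577.849ms (6/7)
3. 1733.547ms @ 18/7 + 577.849ms (6/7)
4. 2311.396ms @ 24/7 + 577.849ms (6/7)
5. 2889.246ms @ 30/7 + 577.849ms (6/7)
6. 3467.095ms @ 36/7 + 577.849ms (6/7)
7. 4044.944ms @ 6 + 2022.472ms (3)
8. 6067.416ms @ 9 + 2022.472ms (3)
9. 8089.888ms @ 12 + 2022.472ms (3)
10. 10112.36ms @ 15 + 2022.472ms (3)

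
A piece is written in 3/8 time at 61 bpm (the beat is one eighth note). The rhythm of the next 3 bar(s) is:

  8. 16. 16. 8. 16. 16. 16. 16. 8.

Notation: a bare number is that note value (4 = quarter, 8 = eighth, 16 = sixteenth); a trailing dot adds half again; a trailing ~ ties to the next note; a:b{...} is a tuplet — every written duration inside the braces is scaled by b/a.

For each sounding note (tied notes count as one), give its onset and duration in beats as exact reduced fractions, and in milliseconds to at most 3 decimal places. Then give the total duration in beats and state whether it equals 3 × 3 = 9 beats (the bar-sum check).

1) 0.0ms=0b +1475.41ms=3/2b
2) 1475.41ms=3/2b +737.705ms=3/4b
3) 2213.115ms=9/4b +737.705ms=3/4b
4) 2950.82ms=3b +1475.41ms=3/2b
5) 4426.23ms=9/2b +737.705ms=3/4b
6) 5163.934ms=21/4b +737.705ms=3/4b
7) 5901.639ms=6b +737.705ms=3/4b
8) 6639.344ms=27/4b +737.705ms=3/4b
9) 7377.049ms=15/2b +1475.41ms=3/2b
Σ=9b of 9 (61bpm 3/8) — PASS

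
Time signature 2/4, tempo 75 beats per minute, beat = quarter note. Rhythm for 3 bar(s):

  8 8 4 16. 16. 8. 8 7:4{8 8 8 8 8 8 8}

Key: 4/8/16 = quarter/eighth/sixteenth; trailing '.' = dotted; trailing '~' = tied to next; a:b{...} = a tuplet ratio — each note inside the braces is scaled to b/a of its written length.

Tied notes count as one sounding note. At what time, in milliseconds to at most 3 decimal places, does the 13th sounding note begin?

1. 0.0ms @ 0 + 400.0ms (1/2)
2. 400.0ms @ 1/2 + 400.0ms (1/2)
3. 800.0ms @ 1 + 800.0ms (1)
4. 1600.0ms @ 2 + 300.0ms (3/8)
5. 1900.0ms @ 19/8 + 300.0ms (3/8)
6. 2200.0ms @ 11/4 + 600.0ms (3/4)
7. 2800.0ms @ 7/2 + 400.0ms (1/2)
8. 3200.0ms @ 4 + 228.571ms (2/7)
9. 3428.571ms @ 30/7 + 228.571ms (2/7)
10. 3657.143ms @ 32/7 + 228.571ms (2/7)
11. 3885.714ms @ 34/7 + 228.571ms (2/7)
12. 4114.286ms @ 36/7 + 228.571ms (2/7)
13. 4342.857ms @ 38/7 + 228.571ms (2/7)
14. 4571.429ms @ 40/7 + 228.571ms (2/7)

note 13 onset = 38/7b = 4342.857ms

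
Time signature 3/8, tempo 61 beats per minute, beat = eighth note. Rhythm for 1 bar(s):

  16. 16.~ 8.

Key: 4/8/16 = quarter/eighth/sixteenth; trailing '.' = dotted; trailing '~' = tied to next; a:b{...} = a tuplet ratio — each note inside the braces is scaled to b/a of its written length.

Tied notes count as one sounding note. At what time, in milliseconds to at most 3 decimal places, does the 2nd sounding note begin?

note 2 onset = 3/4b = 737.705ms

1. 0.0ms @ 0 + 737.705ms (3/4)
2. 737.705ms @ 3/4 + 2213.115ms (9/4)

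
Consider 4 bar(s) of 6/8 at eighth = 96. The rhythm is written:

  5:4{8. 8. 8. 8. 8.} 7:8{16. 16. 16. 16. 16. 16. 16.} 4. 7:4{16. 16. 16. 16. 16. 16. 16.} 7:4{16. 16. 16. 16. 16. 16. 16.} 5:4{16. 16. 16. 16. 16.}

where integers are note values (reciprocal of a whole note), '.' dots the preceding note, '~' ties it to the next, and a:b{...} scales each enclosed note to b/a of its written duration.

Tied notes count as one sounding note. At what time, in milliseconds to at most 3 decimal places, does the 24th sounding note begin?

1. 0.0ms @ 0 + 750.0ms (6/5)
2. 750.0ms @ 6/5 + 750.0ms (6/5)
3. 1500.0ms @ 12/5 + 750.0ms (6/5)
4. 2250.0ms @ 18/5 + 750.0ms (6/5)
5. 3000.0ms @ 24/5 + 750.0ms (6/5)
6. 3750.0ms @ 6 + 535.714ms (6/7)
7. 4285.714ms @ 48/7 + 535.714ms (6/7)
8. 4821.429ms @ 54/7 + 535.714ms (6/7)
9. 5357.143ms @ 60/7 + 535.714ms (6/7)
10. 5892.857ms @ 66/7 + 535.714ms (6/7)
11. 6428.571ms @ 72/7 + 535.714ms (6/7)
12. 6964.286ms @ 78/7 + 535.714ms (6/7)
13. 7500.0ms @ 12 + 1875.0ms (3)
14. 9375.0ms @ 15 + 267.857ms (3/7)
15. 9642.857ms @ 108/7 + 267.857ms (3/7)
16. 9910.714ms @ 111/7 + 267.857ms (3/7)
17. 10178.571ms @ 114/7 + 267.857ms (3/7)
18. 10446.429ms @ 117/7 + 267.857ms (3/7)
19. 10714.286ms @ 120/7 + 267.857ms (3/7)
20. 10982.143ms @ 123/7 + 267.857ms (3/7)
21. 11250.0ms @ 18 + 267.857ms (3/7)
22. 11517.857ms @ 129/7 + 267.857ms (3/7)
23. 11785.714ms @ 132/7 + 267.857ms (3/7)
24. 12053.571ms @ 135/7 + 267.857ms (3/7)
25. 12321.429ms @ 138/7 + 267.857ms (3/7)
26. 12589.286ms @ 141/7 + 267.857ms (3/7)
27. 12857.143ms @ 144/7 + 267.857ms (3/7)
28. 13125.0ms @ 21 + 375.0ms (3/5)
29. 13500.0ms @ 108/5 + 375.0ms (3/5)
30. 13875.0ms @ 111/5 + 375.0ms (3/5)
31. 14250.0ms @ 114/5 + 375.0ms (3/5)
32. 14625.0ms @ 117/5 + 375.0ms (3/5)

note 24 onset = 135/7b = 12053.571ms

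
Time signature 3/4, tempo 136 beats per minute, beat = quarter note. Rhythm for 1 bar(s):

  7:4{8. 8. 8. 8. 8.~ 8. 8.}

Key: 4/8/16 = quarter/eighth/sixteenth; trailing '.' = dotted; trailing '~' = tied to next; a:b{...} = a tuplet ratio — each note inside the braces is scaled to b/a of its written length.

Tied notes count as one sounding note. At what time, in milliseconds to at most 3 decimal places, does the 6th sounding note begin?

1. 0.0ms @ 0 + 189.076ms (3/7)
2. 189.076ms @ 3/7 + 189.076ms (3/7)
3. 378.151ms @ 6/7 + 189.076ms (3/7)
4. 567.227ms @ 9/7 + 189.076ms (3/7)
5. 756.303ms @ 12/7 + 378.151ms (6/7)
6. 1134.454ms @ 18/7 + 189.076ms (3/7)

note 6 onset = 18/7b = 1134.454ms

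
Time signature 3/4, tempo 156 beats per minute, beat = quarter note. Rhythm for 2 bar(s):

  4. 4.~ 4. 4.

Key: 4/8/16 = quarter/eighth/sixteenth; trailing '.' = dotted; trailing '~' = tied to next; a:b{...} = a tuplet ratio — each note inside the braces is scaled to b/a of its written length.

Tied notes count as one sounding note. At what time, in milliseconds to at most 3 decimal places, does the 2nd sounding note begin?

1. 0.0ms @ 0 + 576.923ms (3/2)
2. 576.923ms @ 3/2 + 1153.846ms (3)
3. 1730.769ms @ 9/2 + 576.923ms (3/2)

note 2 onset = 3/2b = 576.923ms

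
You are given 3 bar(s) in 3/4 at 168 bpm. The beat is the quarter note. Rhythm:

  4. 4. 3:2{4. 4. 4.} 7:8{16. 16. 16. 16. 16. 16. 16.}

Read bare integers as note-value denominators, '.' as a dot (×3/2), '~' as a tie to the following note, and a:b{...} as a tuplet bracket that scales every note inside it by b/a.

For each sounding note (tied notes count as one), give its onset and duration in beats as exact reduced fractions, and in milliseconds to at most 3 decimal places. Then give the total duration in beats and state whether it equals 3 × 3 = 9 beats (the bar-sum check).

1) 0.0ms=0b +535.714ms=3/2b
2) 535.714ms=3/2b +535.714ms=3/2b
3) 1071.429ms=3b +357.143ms=1b
4) 1428.571ms=4b +357.143ms=1b
5) 1785.714ms=5b +357.143ms=1b
6) 2142.857ms=6b +153.061ms=3/7b
7) 2295.918ms=45/7b +153.061ms=3/7b
8) 2448.98ms=48/7b +153.061ms=3/7b
9) 2602.041ms=51/7b +153.061ms=3/7b
10) 2755.102ms=54/7b +153.061ms=3/7b
11) 2908.163ms=57/7b +153.061ms=3/7b
12) 3061.224ms=60/7b +153.061ms=3/7b
Σ=9b of 9 (168bpm 3/4) — PASS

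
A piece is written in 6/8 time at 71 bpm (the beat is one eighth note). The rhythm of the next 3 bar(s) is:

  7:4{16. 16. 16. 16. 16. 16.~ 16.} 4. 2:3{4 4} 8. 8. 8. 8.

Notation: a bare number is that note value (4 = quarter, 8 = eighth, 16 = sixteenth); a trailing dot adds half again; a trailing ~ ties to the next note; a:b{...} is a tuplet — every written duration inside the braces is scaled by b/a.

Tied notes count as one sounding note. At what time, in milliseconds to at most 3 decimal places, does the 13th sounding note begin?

1. 0.0ms @ 0 + 362.173ms (3/7)
2. 362.173ms @ 3/7 + 362.173ms (3/7)
3. 724.346ms @ 6/7 + 362.173ms (3/7)
4. 1086.519ms @ 9/7 + 362.173ms (3/7)
5. 1448.692ms @ 12/7 + 362.173ms (3/7)
6. 1810.865ms @ 15/7 + 724.346ms (6/7)
7. 2535.211ms @ 3 + 2535.211ms (3)
8. 5070.423ms @ 6 + 2535.211ms (3)
9. 7605.634ms @ 9 + 2535.211ms (3)
10. 10140.845ms @ 12 + 1267.606ms (3/2)
11. 11408.451ms @ 27/2 + 1267.606ms (3/2)
12. 12676.056ms @ 15 + 1267.606ms (3/2)
13. 13943.662ms @ 33/2 + 1267.606ms (3/2)

note 13 onset = 33/2b = 13943.662ms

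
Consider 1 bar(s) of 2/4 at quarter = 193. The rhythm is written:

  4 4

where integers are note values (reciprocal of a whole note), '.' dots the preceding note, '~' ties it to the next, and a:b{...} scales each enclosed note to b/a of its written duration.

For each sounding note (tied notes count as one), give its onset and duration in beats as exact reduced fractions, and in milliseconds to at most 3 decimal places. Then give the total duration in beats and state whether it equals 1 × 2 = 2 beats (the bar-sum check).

1) 0.0ms=0b +310.881ms=1b
2) 310.881ms=1b +310.881ms=1b
Σ=2b of 2 (193bpm 2/4) — PASS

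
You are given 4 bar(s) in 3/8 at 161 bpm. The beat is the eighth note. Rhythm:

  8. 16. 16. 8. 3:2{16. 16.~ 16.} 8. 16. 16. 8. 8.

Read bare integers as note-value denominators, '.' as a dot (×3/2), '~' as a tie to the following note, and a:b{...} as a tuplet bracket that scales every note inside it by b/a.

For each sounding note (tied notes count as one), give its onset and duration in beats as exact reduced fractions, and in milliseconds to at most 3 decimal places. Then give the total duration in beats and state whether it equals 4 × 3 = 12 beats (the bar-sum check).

1) 0.0ms=0b +559.006ms=3/2b
2) 559.006ms=3/2b +279.503ms=3/4b
3) 838.509ms=9/4b +279.503ms=3/4b
4) 1118.012ms=3b +559.006ms=3/2b
5) 1677.019ms=9/2b +186.335ms=1/2b
6) 1863.354ms=5b +372.671ms=1b
7) 2236.025ms=6b +559.006ms=3/2b
8) 2795.031ms=15/2b +279.503ms=3/4b
9) 3074.534ms=33/4b +279.503ms=3/4b
10) 3354.037ms=9b +559.006ms=3/2b
11) 3913.043ms=21/2b +559.006ms=3/2b
Σ=12b of 12 (161bpm 3/8) — PASS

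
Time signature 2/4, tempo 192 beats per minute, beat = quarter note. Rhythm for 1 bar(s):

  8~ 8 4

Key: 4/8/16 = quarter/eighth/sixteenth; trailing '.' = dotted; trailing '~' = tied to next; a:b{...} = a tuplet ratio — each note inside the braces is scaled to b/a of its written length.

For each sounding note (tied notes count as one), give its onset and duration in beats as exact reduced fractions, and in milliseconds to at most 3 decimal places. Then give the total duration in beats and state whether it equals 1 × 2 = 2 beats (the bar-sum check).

1) 0.0ms=0b +312.5ms=1b
2) 312.5ms=1b +312.5ms=1b
Σ=2b of 2 (192bpm 2/4) — PASS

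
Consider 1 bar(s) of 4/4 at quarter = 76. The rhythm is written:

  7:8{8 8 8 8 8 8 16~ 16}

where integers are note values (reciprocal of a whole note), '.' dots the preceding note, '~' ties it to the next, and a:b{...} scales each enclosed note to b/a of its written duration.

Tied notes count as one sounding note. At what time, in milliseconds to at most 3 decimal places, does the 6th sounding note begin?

1. 0.0ms @ 0 + 451.128ms (4/7)
2. 451.128ms @ 4/7 + 451.128ms (4/7)
3. 902.256ms @ 8/7 + 451.128ms (4/7)
4. 1353.383ms @ 12/7 + 451.128ms (4/7)
5. 1804.511ms @ 16/7 + 451.128ms (4/7)
6. 2255.639ms @ 20/7 + 451.128ms (4/7)
7. 2706.767ms @ 24/7 + 451.128ms (4/7)

note 6 onset = 20/7b = 2255.639ms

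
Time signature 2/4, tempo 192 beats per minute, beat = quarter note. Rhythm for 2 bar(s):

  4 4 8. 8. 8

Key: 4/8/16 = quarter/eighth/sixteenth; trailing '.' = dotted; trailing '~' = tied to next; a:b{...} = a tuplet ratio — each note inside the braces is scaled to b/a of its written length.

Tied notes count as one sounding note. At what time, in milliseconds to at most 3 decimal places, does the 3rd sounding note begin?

1. 0.0ms @ 0 + 312.5ms (1)
2. 312.5ms @ 1 + 312.5ms (1)
3. 625.0ms @ 2 + 234.375ms (3/4)
4. 859.375ms @ 11/4 + 234.375ms (3/4)
5. 1093.75ms @ 7/2 + 156.25ms (1/2)

note 3 onset = 2b = 625.0ms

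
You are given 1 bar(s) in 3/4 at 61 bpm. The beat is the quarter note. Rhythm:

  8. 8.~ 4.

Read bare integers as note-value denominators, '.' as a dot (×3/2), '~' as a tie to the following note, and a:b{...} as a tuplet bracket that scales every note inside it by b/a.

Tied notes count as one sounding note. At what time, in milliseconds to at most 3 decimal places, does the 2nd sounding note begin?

note 2 onset = 3/4b = 737.705ms

1. 0.0ms @ 0 + 737.705ms (3/4)
2. 737.705ms @ 3/4 + 2213.115ms (9/4)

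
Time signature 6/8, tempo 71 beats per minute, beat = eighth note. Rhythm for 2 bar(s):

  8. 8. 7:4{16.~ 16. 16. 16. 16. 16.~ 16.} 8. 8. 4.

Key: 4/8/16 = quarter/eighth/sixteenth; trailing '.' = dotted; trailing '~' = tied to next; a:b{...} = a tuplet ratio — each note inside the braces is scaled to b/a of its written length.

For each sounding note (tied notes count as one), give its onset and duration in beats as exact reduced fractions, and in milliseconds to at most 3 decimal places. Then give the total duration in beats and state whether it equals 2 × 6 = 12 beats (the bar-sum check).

1) 0.0ms=0b +1267.606ms=3/2b
2) 1267.606ms=3/2b +1267.606ms=3/2b
3) 2535.211ms=3b +724.346ms=6/7b
4) 3259.557ms=27/7b +362.173ms=3/7b
5) 3621.73ms=30/7b +362.173ms=3/7b
6) 3983.903ms=33/7b +362.173ms=3/7b
7) 4346.076ms=36/7b +724.346ms=6/7b
8) 5070.423ms=6b +1267.606ms=3/2b
9) 6338.028ms=15/2b +1267.606ms=3/2b
10) 7605.634ms=9b +2535.211ms=3b
Σ=12b of 12 (71bpm 6/8) — PASS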